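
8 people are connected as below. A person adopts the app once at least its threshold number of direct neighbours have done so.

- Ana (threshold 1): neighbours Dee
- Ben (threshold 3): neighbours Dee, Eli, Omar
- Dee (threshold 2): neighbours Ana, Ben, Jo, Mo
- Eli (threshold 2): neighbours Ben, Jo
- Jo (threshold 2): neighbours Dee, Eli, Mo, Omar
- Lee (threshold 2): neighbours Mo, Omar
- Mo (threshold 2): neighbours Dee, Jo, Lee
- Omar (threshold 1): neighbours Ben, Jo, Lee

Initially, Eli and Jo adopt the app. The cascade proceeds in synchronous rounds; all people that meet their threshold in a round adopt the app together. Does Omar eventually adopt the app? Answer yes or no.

Round 1 — Eli, Jo adopt the app (initial).
Round 2 — checking thresholds:
  Ben: 1 of 3 neighbours < 3, below threshold.
  Dee: 1 of 4 neighbours < 2, below threshold.
  Mo: 1 of 3 neighbours < 2, below threshold.
  Omar: 1 of 3 neighbours ≥ 1, adopts the app.
Round 3 — no new adoptions; cascade stops.

yes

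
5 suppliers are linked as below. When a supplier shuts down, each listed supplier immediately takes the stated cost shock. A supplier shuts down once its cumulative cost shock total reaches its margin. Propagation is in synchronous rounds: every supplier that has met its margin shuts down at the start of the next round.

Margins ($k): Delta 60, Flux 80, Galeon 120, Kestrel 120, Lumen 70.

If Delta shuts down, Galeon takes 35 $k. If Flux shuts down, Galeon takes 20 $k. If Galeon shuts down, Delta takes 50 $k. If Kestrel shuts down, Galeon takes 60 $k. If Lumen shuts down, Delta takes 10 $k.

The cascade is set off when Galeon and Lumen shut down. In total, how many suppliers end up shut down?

Round 1 — Galeon, Lumen shut down (initial).
  Delta: +50+10 → 60 ≥ 60
Round 2 — Delta shuts down.
No further shutdowns.

3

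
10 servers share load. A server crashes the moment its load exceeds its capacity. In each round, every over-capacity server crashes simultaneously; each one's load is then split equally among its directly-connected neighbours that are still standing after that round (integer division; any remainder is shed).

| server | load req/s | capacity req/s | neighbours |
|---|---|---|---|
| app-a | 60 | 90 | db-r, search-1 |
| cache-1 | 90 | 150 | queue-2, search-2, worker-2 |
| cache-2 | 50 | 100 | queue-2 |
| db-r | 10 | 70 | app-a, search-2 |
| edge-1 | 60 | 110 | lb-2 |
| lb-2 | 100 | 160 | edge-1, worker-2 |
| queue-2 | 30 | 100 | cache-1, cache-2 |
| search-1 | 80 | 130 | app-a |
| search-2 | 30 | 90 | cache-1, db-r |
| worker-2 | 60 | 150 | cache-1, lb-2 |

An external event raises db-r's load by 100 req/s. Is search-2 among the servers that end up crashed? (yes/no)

no

Round 1 — db-r at 110 > 70. db-r crashes.
  db-r sheds 110 req/s to app-a, search-2: 55 each.
    app-a: 60+55 = 115 > 90
    search-2: 30+55 = 85 ≤ 90
Round 2 — app-a crashes.
  app-a sheds 115 req/s to search-1: 115 each.
    search-1: 80+115 = 195 > 130
Round 3 — search-1 crashes.
  search-1 sheds 195 req/s: no online neighbours, lost.
No further crashes.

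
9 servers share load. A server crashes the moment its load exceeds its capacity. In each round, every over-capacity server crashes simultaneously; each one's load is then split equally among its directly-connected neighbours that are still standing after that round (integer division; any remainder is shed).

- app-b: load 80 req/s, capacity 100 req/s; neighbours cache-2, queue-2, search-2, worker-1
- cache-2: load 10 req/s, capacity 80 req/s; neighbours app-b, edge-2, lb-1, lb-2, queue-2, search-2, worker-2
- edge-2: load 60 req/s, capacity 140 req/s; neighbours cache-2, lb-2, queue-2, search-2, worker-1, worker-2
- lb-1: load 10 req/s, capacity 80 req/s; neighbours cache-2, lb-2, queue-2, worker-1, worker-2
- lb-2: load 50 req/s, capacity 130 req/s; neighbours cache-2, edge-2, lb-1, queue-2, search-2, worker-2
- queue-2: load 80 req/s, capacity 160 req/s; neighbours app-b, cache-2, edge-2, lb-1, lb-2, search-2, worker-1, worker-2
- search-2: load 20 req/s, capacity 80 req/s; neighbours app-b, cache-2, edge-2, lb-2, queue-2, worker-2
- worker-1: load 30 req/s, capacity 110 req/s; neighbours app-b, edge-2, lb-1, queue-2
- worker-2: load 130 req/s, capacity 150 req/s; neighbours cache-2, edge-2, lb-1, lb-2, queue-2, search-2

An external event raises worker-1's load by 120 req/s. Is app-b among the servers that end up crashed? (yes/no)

Round 1 — worker-1 at 150 > 110. worker-1 crashes.
  worker-1 sheds 150 req/s to app-b, edge-2, lb-1, queue-2: 37 each (2 lost).
    app-b: 80+37 = 117 > 100
    edge-2: 60+37 = 97 ≤ 140
    lb-1: 10+37 = 47 ≤ 80
    queue-2: 80+37 = 117 ≤ 160
Round 2 — app-b crashes.
  app-b sheds 117 req/s to cache-2, queue-2, search-2: 39 each.
    cache-2: 10+39 = 49 ≤ 80
    queue-2: 117+39 = 156 ≤ 160
    search-2: 20+39 = 59 ≤ 80
No further crashes.

yes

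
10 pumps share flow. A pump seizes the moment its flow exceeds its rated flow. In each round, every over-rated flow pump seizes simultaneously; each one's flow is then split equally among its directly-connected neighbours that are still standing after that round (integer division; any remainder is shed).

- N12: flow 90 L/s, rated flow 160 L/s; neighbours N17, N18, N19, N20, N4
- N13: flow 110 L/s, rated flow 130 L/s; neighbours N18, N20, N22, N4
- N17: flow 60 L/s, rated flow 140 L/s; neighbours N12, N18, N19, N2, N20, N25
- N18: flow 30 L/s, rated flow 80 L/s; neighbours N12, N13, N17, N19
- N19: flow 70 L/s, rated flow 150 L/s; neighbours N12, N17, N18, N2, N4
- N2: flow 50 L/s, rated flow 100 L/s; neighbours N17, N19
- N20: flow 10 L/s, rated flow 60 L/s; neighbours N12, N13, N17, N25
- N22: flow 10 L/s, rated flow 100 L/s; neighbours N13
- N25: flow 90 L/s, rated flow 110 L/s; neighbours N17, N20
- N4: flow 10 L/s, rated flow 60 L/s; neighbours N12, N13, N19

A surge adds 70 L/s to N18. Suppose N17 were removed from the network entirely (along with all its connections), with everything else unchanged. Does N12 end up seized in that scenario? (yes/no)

With N17 removed:
Round 1 — N18 at 100 > 80. N18 seizes.
  N18 sheds 100 L/s to N12, N13, N19: 33 each (1 lost).
    N12: 90+33 = 123 ≤ 160
    N13: 110+33 = 143 > 130
    N19: 70+33 = 103 ≤ 150
Round 2 — N13 seizes.
  N13 sheds 143 L/s to N20, N22, N4: 47 each (2 lost).
    N20: 10+47 = 57 ≤ 60
    N22: 10+47 = 57 ≤ 100
    N4: 10+47 = 57 ≤ 60
No further seizures.

no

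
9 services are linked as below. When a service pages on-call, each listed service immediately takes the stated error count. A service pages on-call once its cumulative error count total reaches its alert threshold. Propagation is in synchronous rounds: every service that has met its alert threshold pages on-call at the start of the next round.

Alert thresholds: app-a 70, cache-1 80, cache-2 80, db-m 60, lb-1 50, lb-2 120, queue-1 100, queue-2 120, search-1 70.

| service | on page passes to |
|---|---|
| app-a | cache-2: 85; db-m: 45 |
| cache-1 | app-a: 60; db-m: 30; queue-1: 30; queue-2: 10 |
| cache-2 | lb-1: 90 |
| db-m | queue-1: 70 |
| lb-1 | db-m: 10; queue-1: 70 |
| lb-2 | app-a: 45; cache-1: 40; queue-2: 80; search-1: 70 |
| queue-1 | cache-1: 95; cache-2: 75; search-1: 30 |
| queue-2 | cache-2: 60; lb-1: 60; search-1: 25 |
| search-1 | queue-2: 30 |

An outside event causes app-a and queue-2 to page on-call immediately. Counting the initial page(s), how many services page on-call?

Round 1 — app-a, queue-2 page on-call (initial).
  cache-2: +85+60 → 145 ≥ 80
  db-m: +45 → 45 < 60
  lb-1: +60 → 60 ≥ 50
  search-1: +25 → 25 < 70
Round 2 — cache-2, lb-1 page on-call.
  db-m: +10 → 55 < 60
  queue-1: +70 → 70 < 100
No further pages.

4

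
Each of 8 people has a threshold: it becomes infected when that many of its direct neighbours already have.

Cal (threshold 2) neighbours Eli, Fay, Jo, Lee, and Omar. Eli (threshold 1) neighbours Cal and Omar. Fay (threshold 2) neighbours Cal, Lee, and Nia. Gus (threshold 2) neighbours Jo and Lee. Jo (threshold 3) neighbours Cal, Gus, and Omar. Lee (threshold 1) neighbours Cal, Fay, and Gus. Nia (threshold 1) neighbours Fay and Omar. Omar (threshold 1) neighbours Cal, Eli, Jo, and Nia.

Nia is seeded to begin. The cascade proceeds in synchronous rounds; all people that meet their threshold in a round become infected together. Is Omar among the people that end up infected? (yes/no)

yes

Round 1 — Nia becomes infected (initial).
Round 2 — checking thresholds:
  Fay: 1 of 3 neighbours < 2, below threshold.
  Omar: 1 of 4 neighbours ≥ 1, becomes infected.
Round 3 — checking thresholds:
  Cal: 1 of 5 neighbours < 2, below threshold.
  Eli: 1 of 2 neighbours ≥ 1, becomes infected.
  Fay: 1 of 3 neighbours < 2, below threshold.
  Jo: 1 of 3 neighbours < 3, below threshold.
Round 4 — checking thresholds:
  Cal: 2 of 5 neighbours ≥ 2, becomes infected.
  Fay: 1 of 3 neighbours < 2, below threshold.
  Jo: 1 of 3 neighbours < 3, below threshold.
Round 5 — checking thresholds:
  Fay: 2 of 3 neighbours ≥ 2, becomes infected.
  Jo: 2 of 3 neighbours < 3, below threshold.
  Lee: 1 of 3 neighbours ≥ 1, becomes infected.
Round 6 — no new infections; cascade stops.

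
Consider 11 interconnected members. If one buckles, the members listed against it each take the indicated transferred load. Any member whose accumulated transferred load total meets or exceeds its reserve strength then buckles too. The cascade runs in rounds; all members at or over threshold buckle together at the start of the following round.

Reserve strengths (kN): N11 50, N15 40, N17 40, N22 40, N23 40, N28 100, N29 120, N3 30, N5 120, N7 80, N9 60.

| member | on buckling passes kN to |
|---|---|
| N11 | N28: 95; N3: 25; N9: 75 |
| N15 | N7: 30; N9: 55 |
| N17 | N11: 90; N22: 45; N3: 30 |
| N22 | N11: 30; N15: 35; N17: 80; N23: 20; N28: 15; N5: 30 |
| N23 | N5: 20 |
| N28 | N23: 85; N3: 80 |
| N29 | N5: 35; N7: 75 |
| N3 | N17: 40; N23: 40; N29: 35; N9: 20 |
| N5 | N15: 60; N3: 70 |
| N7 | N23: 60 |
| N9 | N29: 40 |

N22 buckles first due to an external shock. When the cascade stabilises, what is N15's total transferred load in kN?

35

Round 1 — N22 buckles (initial).
  N11: +30 → 30 < 50
  N15: +35 → 35 < 40
  N17: +80 → 80 ≥ 40
  N23: +20 → 20 < 40
  N28: +15 → 15 < 100
  N5: +30 → 30 < 120
Round 2 — N17 buckles.
  N11: +90 → 120 ≥ 50
  N3: +30 → 30 ≥ 30
Round 3 — N11, N3 buckle.
  N23: +40 → 60 ≥ 40
  N28: +95 → 110 ≥ 100
  N29: +35 → 35 < 120
  N9: +75+20 → 95 ≥ 60
Round 4 — N23, N28, N9 buckle.
  N29: +40 → 75 < 120
  N5: +20 → 50 < 120
No further bucklings.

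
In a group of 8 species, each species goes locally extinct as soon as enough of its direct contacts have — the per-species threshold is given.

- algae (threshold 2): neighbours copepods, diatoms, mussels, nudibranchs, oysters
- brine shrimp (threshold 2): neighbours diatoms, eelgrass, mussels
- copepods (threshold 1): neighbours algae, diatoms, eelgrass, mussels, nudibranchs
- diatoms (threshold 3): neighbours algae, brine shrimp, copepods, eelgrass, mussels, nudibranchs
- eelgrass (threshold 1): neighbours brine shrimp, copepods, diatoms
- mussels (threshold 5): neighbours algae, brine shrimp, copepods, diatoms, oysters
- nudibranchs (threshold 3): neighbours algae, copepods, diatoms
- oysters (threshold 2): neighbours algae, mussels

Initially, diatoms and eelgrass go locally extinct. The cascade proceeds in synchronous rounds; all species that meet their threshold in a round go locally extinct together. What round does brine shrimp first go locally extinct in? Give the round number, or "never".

2

Round 1 — diatoms, eelgrass go locally extinct (initial).
Round 2 — checking thresholds:
  algae: 1 of 5 neighbours < 2, below threshold.
  brine shrimp: 2 of 3 neighbours ≥ 2, goes locally extinct.
  copepods: 2 of 5 neighbours ≥ 1, goes locally extinct.
  mussels: 1 of 5 neighbours < 5, below threshold.
  nudibranchs: 1 of 3 neighbours < 3, below threshold.
Round 3 — checking thresholds:
  algae: 2 of 5 neighbours ≥ 2, goes locally extinct.
  mussels: 3 of 5 neighbours < 5, below threshold.
  nudibranchs: 2 of 3 neighbours < 3, below threshold.
Round 4 — checking thresholds:
  mussels: 4 of 5 neighbours < 5, below threshold.
  nudibranchs: 3 of 3 neighbours ≥ 3, goes locally extinct.
  oysters: 1 of 2 neighbours < 2, below threshold.
Round 5 — no new extinctions; cascade stops.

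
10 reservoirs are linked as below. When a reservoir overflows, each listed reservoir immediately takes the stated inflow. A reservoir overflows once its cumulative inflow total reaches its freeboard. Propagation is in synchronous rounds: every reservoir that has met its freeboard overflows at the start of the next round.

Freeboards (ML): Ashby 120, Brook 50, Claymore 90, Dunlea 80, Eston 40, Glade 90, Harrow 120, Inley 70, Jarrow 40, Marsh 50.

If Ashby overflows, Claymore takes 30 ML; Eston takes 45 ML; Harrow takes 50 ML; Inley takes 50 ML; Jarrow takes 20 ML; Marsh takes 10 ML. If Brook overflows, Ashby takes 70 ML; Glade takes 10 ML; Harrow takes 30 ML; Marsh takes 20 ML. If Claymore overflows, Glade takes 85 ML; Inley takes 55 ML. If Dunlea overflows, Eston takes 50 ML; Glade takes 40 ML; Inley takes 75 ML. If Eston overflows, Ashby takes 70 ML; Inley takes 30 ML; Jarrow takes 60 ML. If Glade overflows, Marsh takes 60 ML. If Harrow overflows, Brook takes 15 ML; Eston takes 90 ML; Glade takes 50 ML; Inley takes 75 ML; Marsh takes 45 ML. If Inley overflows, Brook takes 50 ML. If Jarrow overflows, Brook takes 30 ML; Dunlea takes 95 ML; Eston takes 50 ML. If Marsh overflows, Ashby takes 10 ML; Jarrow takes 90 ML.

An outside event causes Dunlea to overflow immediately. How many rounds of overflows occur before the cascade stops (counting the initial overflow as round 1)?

4

Round 1 — Dunlea overflows (initial).
  Eston: +50 → 50 ≥ 40
  Glade: +40 → 40 < 90
  Inley: +75 → 75 ≥ 70
Round 2 — Eston, Inley overflow.
  Ashby: +70 → 70 < 120
  Brook: +50 → 50 ≥ 50
  Jarrow: +60 → 60 ≥ 40
Round 3 — Brook, Jarrow overflow.
  Ashby: +70 → 140 ≥ 120
  Glade: +10 → 50 < 90
  Harrow: +30 → 30 < 120
  Marsh: +20 → 20 < 50
Round 4 — Ashby overflows.
  Claymore: +30 → 30 < 90
  Harrow: +50 → 80 < 120
  Marsh: +10 → 30 < 50
No further overflows.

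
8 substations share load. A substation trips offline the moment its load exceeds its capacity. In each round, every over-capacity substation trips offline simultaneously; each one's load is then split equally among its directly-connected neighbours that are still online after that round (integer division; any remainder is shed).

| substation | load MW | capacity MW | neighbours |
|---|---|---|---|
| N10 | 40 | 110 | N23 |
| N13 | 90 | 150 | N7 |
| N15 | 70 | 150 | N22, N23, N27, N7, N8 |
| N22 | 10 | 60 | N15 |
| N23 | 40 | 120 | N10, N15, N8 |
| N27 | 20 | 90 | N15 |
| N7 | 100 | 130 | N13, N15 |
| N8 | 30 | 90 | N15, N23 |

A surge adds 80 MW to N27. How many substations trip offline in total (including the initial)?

Round 1 — N27 at 100 > 90. N27 trips offline.
  N27 sheds 100 MW to N15: 100 each.
    N15: 70+100 = 170 > 150
Round 2 — N15 trips offline.
  N15 sheds 170 MW to N22, N23, N7, N8: 42 each (2 lost).
    N22: 10+42 = 52 ≤ 60
    N23: 40+42 = 82 ≤ 120
    N7: 100+42 = 142 > 130
    N8: 30+42 = 72 ≤ 90
Round 3 — N7 trips offline.
  N7 sheds 142 MW to N13: 142 each.
    N13: 90+142 = 232 > 150
Round 4 — N13 trips offline.
  N13 sheds 232 MW: no online neighbours, lost.
No further trips.

4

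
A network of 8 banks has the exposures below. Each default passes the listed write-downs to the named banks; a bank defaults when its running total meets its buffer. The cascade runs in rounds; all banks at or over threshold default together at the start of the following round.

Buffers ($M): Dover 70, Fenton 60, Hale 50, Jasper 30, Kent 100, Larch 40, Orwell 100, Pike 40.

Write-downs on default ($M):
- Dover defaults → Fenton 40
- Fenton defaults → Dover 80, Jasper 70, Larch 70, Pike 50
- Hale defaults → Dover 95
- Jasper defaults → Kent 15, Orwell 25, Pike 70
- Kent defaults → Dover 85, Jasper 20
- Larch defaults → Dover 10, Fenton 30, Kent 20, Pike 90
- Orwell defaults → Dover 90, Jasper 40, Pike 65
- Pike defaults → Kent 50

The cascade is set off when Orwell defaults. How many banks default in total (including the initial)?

Round 1 — Orwell defaults (initial).
  Dover: +90 → 90 ≥ 70
  Jasper: +40 → 40 ≥ 30
  Pike: +65 → 65 ≥ 40
Round 2 — Dover, Jasper, Pike default.
  Fenton: +40 → 40 < 60
  Kent: +15+50 → 65 < 100
No further defaults.

4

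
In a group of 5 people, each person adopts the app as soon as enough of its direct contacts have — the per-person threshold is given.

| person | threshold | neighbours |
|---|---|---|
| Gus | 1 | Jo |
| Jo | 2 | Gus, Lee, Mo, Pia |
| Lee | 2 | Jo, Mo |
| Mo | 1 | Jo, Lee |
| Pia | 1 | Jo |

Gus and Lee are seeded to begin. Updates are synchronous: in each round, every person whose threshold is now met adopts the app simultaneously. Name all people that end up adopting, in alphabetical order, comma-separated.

Gus, Jo, Lee, Mo, Pia

Round 1 — Gus, Lee adopt the app (initial).
Round 2 — checking thresholds:
  Jo: 2 of 4 neighbours ≥ 2, adopts the app.
  Mo: 1 of 2 neighbours ≥ 1, adopts the app.
Round 3 — checking thresholds:
  Pia: 1 of 1 neighbours ≥ 1, adopts the app.
Round 4 — no new adoptions; cascade stops.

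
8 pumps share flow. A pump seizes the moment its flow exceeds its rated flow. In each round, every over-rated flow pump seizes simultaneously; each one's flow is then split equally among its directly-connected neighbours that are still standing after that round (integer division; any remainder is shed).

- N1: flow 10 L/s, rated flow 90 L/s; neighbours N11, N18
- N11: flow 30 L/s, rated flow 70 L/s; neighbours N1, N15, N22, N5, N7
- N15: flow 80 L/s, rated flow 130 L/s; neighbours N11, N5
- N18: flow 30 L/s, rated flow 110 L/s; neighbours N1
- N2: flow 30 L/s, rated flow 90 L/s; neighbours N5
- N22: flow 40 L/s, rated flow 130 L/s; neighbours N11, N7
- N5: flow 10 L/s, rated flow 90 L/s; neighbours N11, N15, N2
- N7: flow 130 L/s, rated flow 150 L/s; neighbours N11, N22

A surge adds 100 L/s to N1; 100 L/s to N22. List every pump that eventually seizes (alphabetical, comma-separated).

N1, N11, N15, N2, N22, N5, N7

Round 1 — N1 at 110 > 90; N22 at 140 > 130. N1, N22 seize.
  N1 sheds 110 L/s to N11, N18: 55 each.
    N11: 30+55 = 85 > 70
    N18: 30+55 = 85 ≤ 110
  N22 sheds 140 L/s to N11, N7: 70 each.
    N11: 85+70 = 155 > 70
    N7: 130+70 = 200 > 150
Round 2 — N11, N7 seize.
  N11 sheds 155 L/s to N15, N5: 77 each (1 lost).
    N15: 80+77 = 157 > 130
    N5: 10+77 = 87 ≤ 90
  N7 sheds 200 L/s: no online neighbours, lost.
Round 3 — N15 seizes.
  N15 sheds 157 L/s to N5: 157 each.
    N5: 87+157 = 244 > 90
Round 4 — N5 seizes.
  N5 sheds 244 L/s to N2: 244 each.
    N2: 30+244 = 274 > 90
Round 5 — N2 seizes.
  N2 sheds 274 L/s: no online neighbours, lost.
No further seizures.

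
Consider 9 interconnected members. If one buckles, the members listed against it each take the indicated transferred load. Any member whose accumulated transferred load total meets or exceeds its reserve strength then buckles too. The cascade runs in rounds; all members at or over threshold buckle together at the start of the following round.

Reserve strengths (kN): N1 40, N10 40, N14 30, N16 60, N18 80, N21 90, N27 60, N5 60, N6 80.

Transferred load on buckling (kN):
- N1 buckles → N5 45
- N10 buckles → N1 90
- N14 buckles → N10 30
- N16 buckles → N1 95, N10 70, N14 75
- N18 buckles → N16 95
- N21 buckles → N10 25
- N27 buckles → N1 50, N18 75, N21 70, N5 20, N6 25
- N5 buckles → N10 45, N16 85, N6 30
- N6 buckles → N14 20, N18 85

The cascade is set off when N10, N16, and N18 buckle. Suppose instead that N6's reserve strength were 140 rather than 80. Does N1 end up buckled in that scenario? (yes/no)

yes

With N6's reserve strength at 140:
Round 1 — N10, N16, N18 buckle (initial).
  N1: +90+95 → 185 ≥ 40
  N14: +75 → 75 ≥ 30
Round 2 — N1, N14 buckle.
  N5: +45 → 45 < 60
No further bucklings.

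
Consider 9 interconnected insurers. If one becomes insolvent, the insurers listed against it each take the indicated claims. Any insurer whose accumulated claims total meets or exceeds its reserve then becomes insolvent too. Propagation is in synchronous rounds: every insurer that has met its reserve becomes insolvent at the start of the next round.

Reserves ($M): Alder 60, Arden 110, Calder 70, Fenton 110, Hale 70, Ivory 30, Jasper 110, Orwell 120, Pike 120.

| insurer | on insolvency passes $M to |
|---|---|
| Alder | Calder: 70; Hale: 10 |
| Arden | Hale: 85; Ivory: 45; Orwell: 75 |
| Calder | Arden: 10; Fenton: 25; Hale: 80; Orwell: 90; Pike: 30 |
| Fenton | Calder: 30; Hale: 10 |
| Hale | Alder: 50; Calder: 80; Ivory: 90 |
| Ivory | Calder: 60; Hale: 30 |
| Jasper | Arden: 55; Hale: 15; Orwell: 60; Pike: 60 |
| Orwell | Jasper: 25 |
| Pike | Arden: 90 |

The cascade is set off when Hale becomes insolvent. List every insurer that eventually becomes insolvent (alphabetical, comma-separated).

Round 1 — Hale becomes insolvent (initial).
  Alder: +50 → 50 < 60
  Calder: +80 → 80 ≥ 70
  Ivory: +90 → 90 ≥ 30
Round 2 — Calder, Ivory become insolvent.
  Arden: +10 → 10 < 110
  Fenton: +25 → 25 < 110
  Orwell: +90 → 90 < 120
  Pike: +30 → 30 < 120
No further insolvencies.

Calder, Hale, Ivory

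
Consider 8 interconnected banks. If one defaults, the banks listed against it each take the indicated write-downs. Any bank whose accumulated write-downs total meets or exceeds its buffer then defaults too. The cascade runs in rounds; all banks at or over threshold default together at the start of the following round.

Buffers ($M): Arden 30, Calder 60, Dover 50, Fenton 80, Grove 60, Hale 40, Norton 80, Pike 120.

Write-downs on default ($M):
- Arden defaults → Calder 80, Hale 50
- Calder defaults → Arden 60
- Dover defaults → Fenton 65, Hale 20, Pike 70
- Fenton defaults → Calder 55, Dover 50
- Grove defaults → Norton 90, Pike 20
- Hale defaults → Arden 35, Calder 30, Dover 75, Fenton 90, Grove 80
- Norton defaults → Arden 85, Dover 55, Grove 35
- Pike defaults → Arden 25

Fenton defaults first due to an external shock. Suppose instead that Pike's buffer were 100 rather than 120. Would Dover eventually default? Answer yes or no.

yes

With Pike's buffer at 100:
Round 1 — Fenton defaults (initial).
  Calder: +55 → 55 < 60
  Dover: +50 → 50 ≥ 50
Round 2 — Dover defaults.
  Hale: +20 → 20 < 40
  Pike: +70 → 70 < 100
No further defaults.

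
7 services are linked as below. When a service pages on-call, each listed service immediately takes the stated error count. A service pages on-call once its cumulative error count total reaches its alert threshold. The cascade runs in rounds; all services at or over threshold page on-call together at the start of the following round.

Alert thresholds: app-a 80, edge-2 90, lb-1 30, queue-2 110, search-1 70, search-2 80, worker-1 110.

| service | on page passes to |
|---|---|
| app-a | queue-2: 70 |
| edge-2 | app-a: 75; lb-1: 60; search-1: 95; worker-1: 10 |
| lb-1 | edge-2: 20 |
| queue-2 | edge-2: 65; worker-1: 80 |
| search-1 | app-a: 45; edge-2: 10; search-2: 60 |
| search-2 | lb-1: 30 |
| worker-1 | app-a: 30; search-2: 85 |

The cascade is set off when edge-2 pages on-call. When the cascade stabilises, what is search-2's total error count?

60

Round 1 — edge-2 pages on-call (initial).
  app-a: +75 → 75 < 80
  lb-1: +60 → 60 ≥ 30
  search-1: +95 → 95 ≥ 70
  worker-1: +10 → 10 < 110
Round 2 — lb-1, search-1 page on-call.
  app-a: +45 → 120 ≥ 80
  search-2: +60 → 60 < 80
Round 3 — app-a pages on-call.
  queue-2: +70 → 70 < 110
No further pages.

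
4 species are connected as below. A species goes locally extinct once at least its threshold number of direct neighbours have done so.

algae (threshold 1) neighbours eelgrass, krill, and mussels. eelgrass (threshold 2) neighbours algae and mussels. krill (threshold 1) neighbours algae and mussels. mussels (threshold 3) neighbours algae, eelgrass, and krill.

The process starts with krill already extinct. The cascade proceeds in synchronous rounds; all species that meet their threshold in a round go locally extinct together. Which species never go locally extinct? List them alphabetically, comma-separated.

eelgrass, mussels

Round 1 — krill goes locally extinct (initial).
Round 2 — checking thresholds:
  algae: 1 of 3 neighbours ≥ 1, goes locally extinct.
  mussels: 1 of 3 neighbours < 3, not yet.
Round 3 — no new extinctions; cascade stops.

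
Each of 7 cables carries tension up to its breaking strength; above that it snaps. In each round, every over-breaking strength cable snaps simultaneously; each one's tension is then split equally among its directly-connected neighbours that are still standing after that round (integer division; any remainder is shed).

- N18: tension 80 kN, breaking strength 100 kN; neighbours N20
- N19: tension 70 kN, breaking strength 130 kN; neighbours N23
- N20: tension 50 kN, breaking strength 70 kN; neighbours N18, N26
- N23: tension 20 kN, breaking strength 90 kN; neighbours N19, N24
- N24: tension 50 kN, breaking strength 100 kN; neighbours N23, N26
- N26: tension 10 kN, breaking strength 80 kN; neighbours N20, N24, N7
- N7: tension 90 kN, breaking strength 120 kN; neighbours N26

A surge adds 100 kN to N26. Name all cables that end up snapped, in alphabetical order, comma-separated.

N18, N20, N26, N7

Round 1 — N26 at 110 > 80. N26 snaps.
  N26 sheds 110 kN to N20, N24, N7: 36 each (2 lost).
    N20: 50+36 = 86 > 70
    N24: 50+36 = 86 ≤ 100
    N7: 90+36 = 126 > 120
Round 2 — N20, N7 snap.
  N20 sheds 86 kN to N18: 86 each.
    N18: 80+86 = 166 > 100
  N7 sheds 126 kN: no online neighbours, lost.
Round 3 — N18 snaps.
  N18 sheds 166 kN: no online neighbours, lost.
No further breaks.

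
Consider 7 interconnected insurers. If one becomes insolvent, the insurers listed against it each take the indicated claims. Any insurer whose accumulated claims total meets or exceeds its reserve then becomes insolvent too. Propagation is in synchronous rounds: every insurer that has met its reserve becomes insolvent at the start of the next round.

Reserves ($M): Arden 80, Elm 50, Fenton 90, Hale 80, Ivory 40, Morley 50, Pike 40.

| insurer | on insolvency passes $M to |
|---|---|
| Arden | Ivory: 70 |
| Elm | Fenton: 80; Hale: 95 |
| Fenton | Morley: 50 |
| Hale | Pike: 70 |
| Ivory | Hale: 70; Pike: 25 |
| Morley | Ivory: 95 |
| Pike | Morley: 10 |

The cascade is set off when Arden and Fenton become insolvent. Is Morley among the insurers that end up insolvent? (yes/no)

yes

Round 1 — Arden, Fenton become insolvent (initial).
  Ivory: +70 → 70 ≥ 40
  Morley: +50 → 50 ≥ 50
Round 2 — Ivory, Morley become insolvent.
  Hale: +70 → 70 < 80
  Pike: +25 → 25 < 40
No further insolvencies.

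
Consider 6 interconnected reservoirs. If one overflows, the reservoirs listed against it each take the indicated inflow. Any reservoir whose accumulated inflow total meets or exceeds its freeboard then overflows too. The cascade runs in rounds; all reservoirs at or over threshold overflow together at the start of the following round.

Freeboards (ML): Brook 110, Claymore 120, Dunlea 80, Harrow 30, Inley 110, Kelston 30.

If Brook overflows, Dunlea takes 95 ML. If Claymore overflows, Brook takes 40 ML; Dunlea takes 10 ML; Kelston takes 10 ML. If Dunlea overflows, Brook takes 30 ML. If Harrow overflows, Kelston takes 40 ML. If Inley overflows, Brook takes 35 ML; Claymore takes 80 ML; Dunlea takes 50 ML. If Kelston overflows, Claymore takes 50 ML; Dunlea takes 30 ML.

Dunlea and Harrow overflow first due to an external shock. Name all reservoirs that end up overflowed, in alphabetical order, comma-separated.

Dunlea, Harrow, Kelston

Round 1 — Dunlea, Harrow overflow (initial).
  Brook: +30 → 30 < 110
  Kelston: +40 → 40 ≥ 30
Round 2 — Kelston overflows.
  Claymore: +50 → 50 < 120
No further overflows.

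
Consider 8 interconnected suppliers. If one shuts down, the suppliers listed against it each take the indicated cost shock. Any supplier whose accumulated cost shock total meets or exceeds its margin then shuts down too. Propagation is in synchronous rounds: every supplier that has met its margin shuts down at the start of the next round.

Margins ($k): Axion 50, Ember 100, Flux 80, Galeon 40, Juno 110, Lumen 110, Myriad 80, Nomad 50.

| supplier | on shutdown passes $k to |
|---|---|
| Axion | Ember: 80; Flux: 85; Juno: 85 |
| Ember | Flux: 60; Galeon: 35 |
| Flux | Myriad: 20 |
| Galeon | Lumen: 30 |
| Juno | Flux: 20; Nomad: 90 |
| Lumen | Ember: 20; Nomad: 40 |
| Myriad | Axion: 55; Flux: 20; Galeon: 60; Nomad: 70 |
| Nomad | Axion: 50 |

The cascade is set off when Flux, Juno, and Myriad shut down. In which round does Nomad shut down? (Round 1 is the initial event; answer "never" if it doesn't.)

Round 1 — Flux, Juno, Myriad shut down (initial).
  Axion: +55 → 55 ≥ 50
  Galeon: +60 → 60 ≥ 40
  Nomad: +90+70 → 160 ≥ 50
Round 2 — Axion, Galeon, Nomad shut down.
  Ember: +80 → 80 < 100
  Lumen: +30 → 30 < 110
No further shutdowns.

2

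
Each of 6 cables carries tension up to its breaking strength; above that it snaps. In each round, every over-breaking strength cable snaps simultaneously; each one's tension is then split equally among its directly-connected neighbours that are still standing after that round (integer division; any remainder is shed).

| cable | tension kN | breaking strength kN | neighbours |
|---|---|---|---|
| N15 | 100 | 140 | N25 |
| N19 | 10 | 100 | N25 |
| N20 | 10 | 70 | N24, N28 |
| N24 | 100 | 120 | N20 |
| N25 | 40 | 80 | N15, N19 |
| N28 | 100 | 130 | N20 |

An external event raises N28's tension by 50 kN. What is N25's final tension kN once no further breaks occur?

Round 1 — N28 at 150 > 130. N28 snaps.
  N28 sheds 150 kN to N20: 150 each.
    N20: 10+150 = 160 > 70
Round 2 — N20 snaps.
  N20 sheds 160 kN to N24: 160 each.
    N24: 100+160 = 260 > 120
Round 3 — N24 snaps.
  N24 sheds 260 kN: no online neighbours, lost.
No further breaks.

40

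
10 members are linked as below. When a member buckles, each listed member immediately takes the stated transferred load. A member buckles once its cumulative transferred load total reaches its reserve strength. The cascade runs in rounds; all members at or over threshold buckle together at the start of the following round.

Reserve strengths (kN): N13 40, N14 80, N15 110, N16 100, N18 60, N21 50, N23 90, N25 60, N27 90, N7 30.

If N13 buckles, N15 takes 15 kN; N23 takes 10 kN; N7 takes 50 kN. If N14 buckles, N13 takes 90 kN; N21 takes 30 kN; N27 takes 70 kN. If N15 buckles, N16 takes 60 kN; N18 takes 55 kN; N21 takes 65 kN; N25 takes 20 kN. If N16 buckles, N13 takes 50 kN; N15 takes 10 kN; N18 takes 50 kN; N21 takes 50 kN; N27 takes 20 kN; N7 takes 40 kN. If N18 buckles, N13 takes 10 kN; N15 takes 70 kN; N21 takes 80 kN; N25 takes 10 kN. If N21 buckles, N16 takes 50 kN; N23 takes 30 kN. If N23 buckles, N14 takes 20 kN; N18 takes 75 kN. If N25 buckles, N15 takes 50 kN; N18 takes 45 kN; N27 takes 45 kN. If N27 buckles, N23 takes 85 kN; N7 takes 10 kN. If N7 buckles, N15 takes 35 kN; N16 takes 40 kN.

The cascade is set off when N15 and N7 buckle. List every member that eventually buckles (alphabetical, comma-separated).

N13, N15, N16, N18, N21, N7

Round 1 — N15, N7 buckle (initial).
  N16: +60+40 → 100 ≥ 100
  N18: +55 → 55 < 60
  N21: +65 → 65 ≥ 50
  N25: +20 → 20 < 60
Round 2 — N16, N21 buckle.
  N13: +50 → 50 ≥ 40
  N18: +50 → 105 ≥ 60
  N23: +30 → 30 < 90
  N27: +20 → 20 < 90
Round 3 — N13, N18 buckle.
  N23: +10 → 40 < 90
  N25: +10 → 30 < 60
No further bucklings.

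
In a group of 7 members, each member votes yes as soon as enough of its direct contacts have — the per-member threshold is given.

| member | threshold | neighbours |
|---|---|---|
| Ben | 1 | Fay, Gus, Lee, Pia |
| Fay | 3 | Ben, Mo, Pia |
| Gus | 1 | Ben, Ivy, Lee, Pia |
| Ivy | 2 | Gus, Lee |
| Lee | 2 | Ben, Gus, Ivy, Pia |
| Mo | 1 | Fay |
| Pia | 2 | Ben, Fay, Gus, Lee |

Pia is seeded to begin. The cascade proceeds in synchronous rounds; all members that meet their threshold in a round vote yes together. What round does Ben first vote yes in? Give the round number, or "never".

2

Round 1 — Pia votes yes (initial).
Round 2 — checking thresholds:
  Ben: 1 of 4 neighbours ≥ 1, votes yes.
  Fay: 1 of 3 neighbours < 3, below threshold.
  Gus: 1 of 4 neighbours ≥ 1, votes yes.
  Lee: 1 of 4 neighbours < 2, below threshold.
Round 3 — checking thresholds:
  Fay: 2 of 3 neighbours < 3, below threshold.
  Ivy: 1 of 2 neighbours < 2, below threshold.
  Lee: 3 of 4 neighbours ≥ 2, votes yes.
Round 4 — checking thresholds:
  Fay: 2 of 3 neighbours < 3, below threshold.
  Ivy: 2 of 2 neighbours ≥ 2, votes yes.
Round 5 — no new yes votes; cascade stops.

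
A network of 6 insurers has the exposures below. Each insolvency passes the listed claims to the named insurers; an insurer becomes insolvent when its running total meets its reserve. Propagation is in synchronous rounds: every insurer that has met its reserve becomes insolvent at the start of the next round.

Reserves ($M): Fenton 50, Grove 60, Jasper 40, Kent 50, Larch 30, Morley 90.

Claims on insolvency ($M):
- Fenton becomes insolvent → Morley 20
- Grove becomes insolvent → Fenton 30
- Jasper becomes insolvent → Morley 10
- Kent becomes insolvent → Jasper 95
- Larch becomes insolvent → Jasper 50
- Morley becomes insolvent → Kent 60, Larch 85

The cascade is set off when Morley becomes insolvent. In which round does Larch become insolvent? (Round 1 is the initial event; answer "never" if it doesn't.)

2

Round 1 — Morley becomes insolvent (initial).
  Kent: +60 → 60 ≥ 50
  Larch: +85 → 85 ≥ 30
Round 2 — Kent, Larch become insolvent.
  Jasper: +95+50 → 145 ≥ 40
Round 3 — Jasper becomes insolvent.
No further insolvencies.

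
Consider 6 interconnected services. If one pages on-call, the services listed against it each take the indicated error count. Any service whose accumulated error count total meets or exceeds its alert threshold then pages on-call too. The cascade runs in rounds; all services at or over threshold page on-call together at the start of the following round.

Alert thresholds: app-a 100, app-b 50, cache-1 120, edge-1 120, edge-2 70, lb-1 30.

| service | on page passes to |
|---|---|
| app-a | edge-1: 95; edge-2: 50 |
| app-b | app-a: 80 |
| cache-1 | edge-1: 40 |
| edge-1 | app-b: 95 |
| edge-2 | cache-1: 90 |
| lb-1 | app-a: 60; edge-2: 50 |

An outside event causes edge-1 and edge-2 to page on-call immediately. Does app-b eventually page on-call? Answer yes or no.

Round 1 — edge-1, edge-2 page on-call (initial).
  app-b: +95 → 95 ≥ 50
  cache-1: +90 → 90 < 120
Round 2 — app-b pages on-call.
  app-a: +80 → 80 < 100
No further pages.

yes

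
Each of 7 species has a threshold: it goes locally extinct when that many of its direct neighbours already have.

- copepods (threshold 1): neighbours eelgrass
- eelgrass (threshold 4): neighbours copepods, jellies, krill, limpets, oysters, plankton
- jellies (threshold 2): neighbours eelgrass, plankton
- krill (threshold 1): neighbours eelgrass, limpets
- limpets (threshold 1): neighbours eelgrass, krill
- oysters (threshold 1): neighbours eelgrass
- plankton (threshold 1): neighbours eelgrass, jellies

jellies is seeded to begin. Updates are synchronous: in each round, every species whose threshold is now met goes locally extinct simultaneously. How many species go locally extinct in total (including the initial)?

Round 1 — jellies goes locally extinct (initial).
Round 2 — checking thresholds:
  eelgrass: 1 of 6 neighbours < 4, not yet.
  plankton: 1 of 2 neighbours ≥ 1, goes locally extinct.
Round 3 — no new extinctions; cascade stops.

2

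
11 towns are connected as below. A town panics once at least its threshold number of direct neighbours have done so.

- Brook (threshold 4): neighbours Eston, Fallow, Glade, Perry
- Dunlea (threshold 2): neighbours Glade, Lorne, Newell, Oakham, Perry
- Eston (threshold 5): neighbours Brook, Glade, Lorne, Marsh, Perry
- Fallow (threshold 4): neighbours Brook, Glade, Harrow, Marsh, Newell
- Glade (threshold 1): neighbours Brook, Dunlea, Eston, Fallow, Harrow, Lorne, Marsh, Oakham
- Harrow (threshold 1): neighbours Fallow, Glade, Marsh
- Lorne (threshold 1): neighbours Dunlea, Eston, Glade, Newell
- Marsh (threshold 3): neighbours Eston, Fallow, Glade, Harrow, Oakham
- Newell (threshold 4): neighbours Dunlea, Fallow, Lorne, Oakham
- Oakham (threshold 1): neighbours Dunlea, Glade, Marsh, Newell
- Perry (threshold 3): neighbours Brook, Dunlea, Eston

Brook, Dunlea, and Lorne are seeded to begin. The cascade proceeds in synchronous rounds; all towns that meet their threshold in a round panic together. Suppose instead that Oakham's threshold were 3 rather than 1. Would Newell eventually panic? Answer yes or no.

With Oakham's threshold at 3:
Round 1 — Brook, Dunlea, Lorne panic (initial).
Round 2 — checking thresholds:
  Eston: 2 of 5 neighbours < 5, not yet.
  Fallow: 1 of 5 neighbours < 4, not yet.
  Glade: 3 of 8 neighbours ≥ 1, panics.
  Newell: 2 of 4 neighbours < 4, not yet.
  Oakham: 1 of 4 neighbours < 3, not yet.
  Perry: 2 of 3 neighbours < 3, not yet.
Round 3 — checking thresholds:
  Eston: 3 of 5 neighbours < 5, not yet.
  Fallow: 2 of 5 neighbours < 4, not yet.
  Harrow: 1 of 3 neighbours ≥ 1, panics.
  Marsh: 1 of 5 neighbours < 3, not yet.
  Newell: 2 of 4 neighbours < 4, not yet.
  Oakham: 2 of 4 neighbours < 3, not yet.
  Perry: 2 of 3 neighbours < 3, not yet.
Round 4 — no new panics; cascade stops.

no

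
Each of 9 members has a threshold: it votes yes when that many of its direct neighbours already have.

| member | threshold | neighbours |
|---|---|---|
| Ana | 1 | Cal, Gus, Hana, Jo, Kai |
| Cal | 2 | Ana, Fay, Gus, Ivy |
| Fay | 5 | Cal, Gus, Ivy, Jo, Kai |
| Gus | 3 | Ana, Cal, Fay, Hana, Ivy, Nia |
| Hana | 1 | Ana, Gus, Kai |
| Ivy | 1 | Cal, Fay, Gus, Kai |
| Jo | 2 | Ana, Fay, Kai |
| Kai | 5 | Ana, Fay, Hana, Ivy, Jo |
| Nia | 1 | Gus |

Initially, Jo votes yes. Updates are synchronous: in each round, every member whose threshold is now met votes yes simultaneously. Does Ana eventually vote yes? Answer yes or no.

yes

Round 1 — Jo votes yes (initial).
Round 2 — checking thresholds:
  Ana: 1 of 5 neighbours ≥ 1, votes yes.
  Fay: 1 of 5 neighbours < 5, not yet.
  Kai: 1 of 5 neighbours < 5, not yet.
Round 3 — checking thresholds:
  Cal: 1 of 4 neighbours < 2, not yet.
  Fay: 1 of 5 neighbours < 5, not yet.
  Gus: 1 of 6 neighbours < 3, not yet.
  Hana: 1 of 3 neighbours ≥ 1, votes yes.
  Kai: 2 of 5 neighbours < 5, not yet.
Round 4 — no new yes votes; cascade stops.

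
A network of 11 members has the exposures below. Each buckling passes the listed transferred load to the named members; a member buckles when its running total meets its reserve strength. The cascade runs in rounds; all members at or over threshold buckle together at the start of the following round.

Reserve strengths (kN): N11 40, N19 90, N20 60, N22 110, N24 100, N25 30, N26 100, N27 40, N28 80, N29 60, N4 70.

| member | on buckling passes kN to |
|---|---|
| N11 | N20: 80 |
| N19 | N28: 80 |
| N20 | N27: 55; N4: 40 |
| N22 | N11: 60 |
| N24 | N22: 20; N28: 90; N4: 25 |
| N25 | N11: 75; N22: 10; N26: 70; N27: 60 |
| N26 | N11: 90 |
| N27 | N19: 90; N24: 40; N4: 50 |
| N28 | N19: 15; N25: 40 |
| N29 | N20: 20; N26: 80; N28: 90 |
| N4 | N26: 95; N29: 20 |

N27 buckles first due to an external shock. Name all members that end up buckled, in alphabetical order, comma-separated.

N11, N19, N20, N25, N26, N27, N28, N4

Round 1 — N27 buckles (initial).
  N19: +90 → 90 ≥ 90
  N24: +40 → 40 < 100
  N4: +50 → 50 < 70
Round 2 — N19 buckles.
  N28: +80 → 80 ≥ 80
Round 3 — N28 buckles.
  N25: +40 → 40 ≥ 30
Round 4 — N25 buckles.
  N11: +75 → 75 ≥ 40
  N22: +10 → 10 < 110
  N26: +70 → 70 < 100
Round 5 — N11 buckles.
  N20: +80 → 80 ≥ 60
Round 6 — N20 buckles.
  N4: +40 → 90 ≥ 70
Round 7 — N4 buckles.
  N26: +95 → 165 ≥ 100
  N29: +20 → 20 < 60
Round 8 — N26 buckles.
No further bucklings.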